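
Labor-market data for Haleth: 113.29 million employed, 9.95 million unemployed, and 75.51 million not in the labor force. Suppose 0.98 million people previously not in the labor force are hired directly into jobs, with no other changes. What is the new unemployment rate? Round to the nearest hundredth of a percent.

New unemployment rate ≈ 8.01%.

Initially, labor force = 113.29 + 9.95 = 123.24 million, so u = 9.95/123.24 = 8.07%.
After the change, employed and labor force both rise by 0.98; unemployed unchanged → E = 114.27, U = 9.95, labor force = 124.22 million.
New unemployment rate = 9.95 / 124.22 = 8.01%.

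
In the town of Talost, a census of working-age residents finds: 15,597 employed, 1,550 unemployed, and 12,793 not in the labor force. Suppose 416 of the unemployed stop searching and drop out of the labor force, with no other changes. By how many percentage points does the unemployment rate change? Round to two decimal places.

The unemployment rate changes by −2.26 percentage points.

Initially, labor force = 15,597 + 1,550 = 17,147, so u = 1,550/17,147 = 9.04%.
After the change, unemployed and labor force both fall by 416 → E = 15,597, U = 1,134, labor force = 16,731.
New unemployment rate = 1,134 / 16,731 = 6.78%.
Change = 6.78% − 9.04% = −2.26 percentage points.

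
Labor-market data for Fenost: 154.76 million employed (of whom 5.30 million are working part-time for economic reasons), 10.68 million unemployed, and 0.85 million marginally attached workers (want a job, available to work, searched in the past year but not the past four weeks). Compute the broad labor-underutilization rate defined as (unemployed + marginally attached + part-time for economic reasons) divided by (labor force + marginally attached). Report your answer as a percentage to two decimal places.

Broad underutilization rate ≈ 10.12%.

Labor force = 154.76 + 10.68 = 165.44 million.
Numerator = 10.68 + 0.85 + 5.30 = 16.83 million.
Denominator = 165.44 + 0.85 = 166.29 million.
Broad rate = 16.83 / 166.29 = 10.12%.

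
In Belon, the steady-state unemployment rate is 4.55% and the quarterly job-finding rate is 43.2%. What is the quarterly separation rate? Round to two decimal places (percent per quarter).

Separation rate ≈ 2.06% per quarter.

From u* = s/(s+f): s = u·f/(1−u).
s = 0.0455 × 43.2 / (1 − 0.0455) = 1.9656 / 0.9545 ≈ 2.06% per quarter.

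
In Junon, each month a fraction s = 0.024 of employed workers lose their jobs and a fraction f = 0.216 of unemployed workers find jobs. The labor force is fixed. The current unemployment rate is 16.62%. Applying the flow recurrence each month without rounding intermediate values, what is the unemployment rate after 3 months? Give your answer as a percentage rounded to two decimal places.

With a fixed labor force, u_{t+1} = u_t + s·(1−u_t) − f·u_t = u_t·(1−s−f) + s.
Here 1−s−f = 0.760 and s = 0.024.
u_1 = 0.166200 × 0.760 + 0.024 = 0.150312.
u_2 = 0.150312 × 0.760 + 0.024 = 0.138237.
u_3 = 0.138237 × 0.760 + 0.024 = 0.129060.

Unemployment rate after three months ≈ 12.91%.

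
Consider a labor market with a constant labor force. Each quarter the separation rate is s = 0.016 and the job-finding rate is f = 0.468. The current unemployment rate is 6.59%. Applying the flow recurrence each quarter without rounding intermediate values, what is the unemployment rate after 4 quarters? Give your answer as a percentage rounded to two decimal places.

With a fixed labor force, u_{t+1} = u_t + s·(1−u_t) − f·u_t = u_t·(1−s−f) + s.
Here 1−s−f = 0.516 and s = 0.016.
u_1 = 0.065900 × 0.516 + 0.016 = 0.050004.
u_2 = 0.050004 × 0.516 + 0.016 = 0.041802.
u_3 = 0.041802 × 0.516 + 0.016 = 0.037570.
u_4 = 0.037570 × 0.516 + 0.016 = 0.035386.

Unemployment rate after four quarters ≈ 3.54%.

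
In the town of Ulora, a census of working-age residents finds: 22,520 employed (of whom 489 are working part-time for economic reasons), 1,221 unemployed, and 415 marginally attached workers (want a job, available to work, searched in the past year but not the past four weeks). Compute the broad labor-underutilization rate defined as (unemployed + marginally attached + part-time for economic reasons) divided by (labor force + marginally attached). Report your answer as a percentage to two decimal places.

Labor force = 22,520 + 1,221 = 23,741.
Numerator = 1,221 + 415 + 489 = 2,125.
Denominator = 23,741 + 415 = 24,156.
Broad rate = 2,125 / 24,156 = 8.80%.

Broad underutilization rate ≈ 8.80%.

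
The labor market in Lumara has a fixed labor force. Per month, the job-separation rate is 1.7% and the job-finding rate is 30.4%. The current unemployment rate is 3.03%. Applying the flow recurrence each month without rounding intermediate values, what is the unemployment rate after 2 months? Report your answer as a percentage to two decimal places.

With a fixed labor force, u_{t+1} = u_t + s·(1−u_t) − f·u_t = u_t·(1−s−f) + s.
Here 1−s−f = 0.679 and s = 0.017.
u_1 = 0.030300 × 0.679 + 0.017 = 0.037574.
u_2 = 0.037574 × 0.679 + 0.017 = 0.042513.

Unemployment rate after two months ≈ 4.25%.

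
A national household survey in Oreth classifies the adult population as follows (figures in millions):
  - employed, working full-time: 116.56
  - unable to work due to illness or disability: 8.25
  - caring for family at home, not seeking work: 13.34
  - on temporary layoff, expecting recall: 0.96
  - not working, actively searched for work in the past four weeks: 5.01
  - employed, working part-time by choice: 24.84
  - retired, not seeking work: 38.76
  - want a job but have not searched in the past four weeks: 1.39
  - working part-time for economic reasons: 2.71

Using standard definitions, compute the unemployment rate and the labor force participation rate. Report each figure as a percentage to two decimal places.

Employed = 116.56 + 24.84 + 2.71 = 144.11 million (anyone who worked, including part-time for economic reasons, counts as employed).
Unemployed = 0.96 + 5.01 = 5.97 million (jobless and actively searching, or on temporary layoff).
Labor force = 144.11 + 5.97 = 150.08 million.
Not in labor force = 8.25 + 13.34 + 38.76 + 1.39 = 61.74 million (those not working and not actively searching are outside the labor force — including those who want a job but have given up searching).
Civilian working-age population = 150.08 + 61.74 = 211.82 million.
Unemployment rate = 5.97 / 150.08 = 3.98%.
Labor force participation rate = 150.08 / 211.82 = 70.85%.

Unemployment rate ≈ 3.98%; labor force participation rate ≈ 70.85%.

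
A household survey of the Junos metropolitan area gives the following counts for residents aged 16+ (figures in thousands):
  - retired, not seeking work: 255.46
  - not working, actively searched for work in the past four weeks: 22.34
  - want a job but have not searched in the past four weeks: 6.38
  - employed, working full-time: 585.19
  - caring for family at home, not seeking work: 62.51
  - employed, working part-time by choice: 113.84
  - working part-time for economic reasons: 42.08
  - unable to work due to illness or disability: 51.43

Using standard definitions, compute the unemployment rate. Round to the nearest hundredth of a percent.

Unemployment rate ≈ 2.93%.

Employed = 585.19 + 113.84 + 42.08 = 741.11 thousand (anyone who worked, including part-time for economic reasons, counts as employed).
Unemployed = 22.34 thousand.
Labor force = 741.11 + 22.34 = 763.45 thousand.
Unemployment rate = 22.34 / 763.45 = 2.93%.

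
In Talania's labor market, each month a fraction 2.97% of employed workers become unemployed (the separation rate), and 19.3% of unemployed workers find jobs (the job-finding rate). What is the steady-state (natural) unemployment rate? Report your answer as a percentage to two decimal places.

Steady-state unemployment rate ≈ 13.34%.

At steady state the flows balance: s·E = f·U, so U/(E+U) = s/(s+f).
u* = 2.97 / (2.97 + 19.3) = 2.97 / 22.27 = 13.34%.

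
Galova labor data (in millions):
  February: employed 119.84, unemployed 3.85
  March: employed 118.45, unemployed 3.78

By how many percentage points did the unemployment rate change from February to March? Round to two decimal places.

The unemployment rate changed by −0.02 percentage points.

February: labor force = 119.84 + 3.85 = 123.69; u = 3.85/123.69 = 3.11%.
March: labor force = 118.45 + 3.78 = 122.23; u = 3.78/122.23 = 3.09%.
Change = 3.09% − 3.11% = −0.02 pp.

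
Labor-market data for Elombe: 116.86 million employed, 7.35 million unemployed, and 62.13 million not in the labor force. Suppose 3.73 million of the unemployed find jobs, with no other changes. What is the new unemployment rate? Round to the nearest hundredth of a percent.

New unemployment rate ≈ 2.91%.

Initially, labor force = 116.86 + 7.35 = 124.21 million, so u = 7.35/124.21 = 5.92%.
After the change, unemployed falls and employed rises by 3.73; labor force unchanged → E = 120.59, U = 3.62, labor force = 124.21 million.
New unemployment rate = 3.62 / 124.21 = 2.91%.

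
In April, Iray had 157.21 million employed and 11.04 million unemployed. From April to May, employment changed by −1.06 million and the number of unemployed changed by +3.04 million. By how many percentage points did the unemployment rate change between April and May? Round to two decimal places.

The unemployment rate changed by +1.71 percentage points.

April: labor force = 157.21 + 11.04 = 168.25; u = 11.04/168.25 = 6.56%.
May: labor force = 156.15 + 14.08 = 170.23; u = 14.08/170.23 = 8.27%.
Change = 8.27% − 6.56% = +1.71 pp.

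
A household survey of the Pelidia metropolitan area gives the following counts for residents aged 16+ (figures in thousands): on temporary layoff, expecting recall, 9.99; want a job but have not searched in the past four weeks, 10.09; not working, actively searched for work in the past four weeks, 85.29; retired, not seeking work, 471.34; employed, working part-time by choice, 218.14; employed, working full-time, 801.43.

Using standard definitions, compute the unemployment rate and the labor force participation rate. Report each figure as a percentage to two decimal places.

Employed = 218.14 + 801.43 = 1,019.57 thousand.
Unemployed = 9.99 + 85.29 = 95.28 thousand (jobless and actively searching, or on temporary layoff).
Labor force = 1,019.57 + 95.28 = 1,114.85 thousand.
Not in labor force = 10.09 + 471.34 = 481.43 thousand (those not working and not actively searching are outside the labor force — including those who want a job but have given up searching).
Civilian working-age population = 1,114.85 + 481.43 = 1,596.28 thousand.
Unemployment rate = 95.28 / 1,114.85 = 8.55%.
Labor force participation rate = 1,114.85 / 1,596.28 = 69.84%.

Unemployment rate ≈ 8.55%; labor force participation rate ≈ 69.84%.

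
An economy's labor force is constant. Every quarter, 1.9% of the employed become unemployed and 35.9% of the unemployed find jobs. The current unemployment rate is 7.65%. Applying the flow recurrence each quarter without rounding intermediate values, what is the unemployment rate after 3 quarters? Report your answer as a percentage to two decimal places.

Unemployment rate after three quarters ≈ 5.66%.

With a fixed labor force, u_{t+1} = u_t + s·(1−u_t) − f·u_t = u_t·(1−s−f) + s.
Here 1−s−f = 0.622 and s = 0.019.
u_1 = 0.076500 × 0.622 + 0.019 = 0.066583.
u_2 = 0.066583 × 0.622 + 0.019 = 0.060415.
u_3 = 0.060415 × 0.622 + 0.019 = 0.056578.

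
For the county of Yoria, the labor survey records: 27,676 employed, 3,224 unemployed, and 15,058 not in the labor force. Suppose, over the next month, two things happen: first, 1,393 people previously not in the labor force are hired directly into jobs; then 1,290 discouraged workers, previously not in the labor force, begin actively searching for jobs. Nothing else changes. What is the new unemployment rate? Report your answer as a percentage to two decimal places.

Initially, labor force = 27,676 + 3,224 = 30,900, so u = 3,224/30,900 = 10.43%.
After the first change, employed and labor force both rise by 1,393; unemployed unchanged → E = 29,069, U = 3,224, labor force = 32,293.
After the second change, unemployed and labor force both rise by 1,290 → E = 29,069, U = 4,514, labor force = 33,583.
New unemployment rate = 4,514 / 33,583 = 13.44%.

New unemployment rate ≈ 13.44%.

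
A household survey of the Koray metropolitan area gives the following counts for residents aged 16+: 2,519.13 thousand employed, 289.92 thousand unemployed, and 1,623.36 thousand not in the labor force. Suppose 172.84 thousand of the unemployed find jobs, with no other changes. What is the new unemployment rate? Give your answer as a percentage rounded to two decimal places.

New unemployment rate ≈ 4.17%.

Initially, labor force = 2,519.13 + 289.92 = 2,809.05 thousand, so u = 289.92/2,809.05 = 10.32%.
After the change, unemployed falls and employed rises by 172.84; labor force unchanged → E = 2,691.97, U = 117.08, labor force = 2,809.05 thousand.
New unemployment rate = 117.08 / 2,809.05 = 4.17%.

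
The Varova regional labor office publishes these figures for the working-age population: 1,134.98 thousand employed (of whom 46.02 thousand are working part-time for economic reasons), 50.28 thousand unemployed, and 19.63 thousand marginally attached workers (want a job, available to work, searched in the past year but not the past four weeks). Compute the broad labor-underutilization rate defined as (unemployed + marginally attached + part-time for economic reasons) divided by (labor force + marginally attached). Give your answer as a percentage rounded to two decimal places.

Broad underutilization rate ≈ 9.62%.

Labor force = 1,134.98 + 50.28 = 1,185.26 thousand.
Numerator = 50.28 + 19.63 + 46.02 = 115.93 thousand.
Denominator = 1,185.26 + 19.63 = 1,204.89 thousand.
Broad rate = 115.93 / 1,204.89 = 9.62%.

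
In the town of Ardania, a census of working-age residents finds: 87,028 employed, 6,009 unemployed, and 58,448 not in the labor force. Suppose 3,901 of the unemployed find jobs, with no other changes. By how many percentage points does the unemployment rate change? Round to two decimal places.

Initially, labor force = 87,028 + 6,009 = 93,037, so u = 6,009/93,037 = 6.46%.
After the change, unemployed falls and employed rises by 3,901; labor force unchanged → E = 90,929, U = 2,108, labor force = 93,037.
New unemployment rate = 2,108 / 93,037 = 2.27%.
Change = 2.27% − 6.46% = −4.19 percentage points.

The unemployment rate changes by −4.19 percentage points.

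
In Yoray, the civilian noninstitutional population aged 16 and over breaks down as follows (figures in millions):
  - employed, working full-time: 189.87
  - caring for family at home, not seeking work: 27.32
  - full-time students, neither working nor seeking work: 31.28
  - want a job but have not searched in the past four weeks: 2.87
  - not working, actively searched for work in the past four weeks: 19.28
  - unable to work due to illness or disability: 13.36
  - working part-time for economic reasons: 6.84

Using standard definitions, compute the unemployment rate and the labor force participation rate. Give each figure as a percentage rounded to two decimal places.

Employed = 189.87 + 6.84 = 196.71 million (anyone who worked, including part-time for economic reasons, counts as employed).
Unemployed = 19.28 million.
Labor force = 196.71 + 19.28 = 215.99 million.
Not in labor force = 27.32 + 31.28 + 2.87 + 13.36 = 74.83 million (those not working and not actively searching are outside the labor force — including those who want a job but have given up searching).
Civilian working-age population = 215.99 + 74.83 = 290.82 million.
Unemployment rate = 19.28 / 215.99 = 8.93%.
Labor force participation rate = 215.99 / 290.82 = 74.27%.

Unemployment rate ≈ 8.93%; labor force participation rate ≈ 74.27%.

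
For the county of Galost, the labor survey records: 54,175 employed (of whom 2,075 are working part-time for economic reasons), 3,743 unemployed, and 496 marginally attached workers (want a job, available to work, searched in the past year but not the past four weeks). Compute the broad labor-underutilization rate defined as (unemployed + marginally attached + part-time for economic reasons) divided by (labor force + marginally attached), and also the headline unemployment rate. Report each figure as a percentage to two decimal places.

Broad underutilization rate ≈ 10.81%; headline unemployment rate ≈ 6.46%.

Labor force = 54,175 + 3,743 = 57,918.
Numerator = 3,743 + 496 + 2,075 = 6,314.
Denominator = 57,918 + 496 = 58,414.
Broad rate = 6,314 / 58,414 = 10.81%.
Headline unemployment rate = 3,743 / 57,918 = 6.46%.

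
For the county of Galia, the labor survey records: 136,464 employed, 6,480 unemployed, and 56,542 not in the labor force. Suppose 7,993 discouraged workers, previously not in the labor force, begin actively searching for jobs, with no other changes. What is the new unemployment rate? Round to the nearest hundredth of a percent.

New unemployment rate ≈ 9.59%.

Initially, labor force = 136,464 + 6,480 = 142,944, so u = 6,480/142,944 = 4.53%.
After the change, unemployed and labor force both rise by 7,993 → E = 136,464, U = 14,473, labor force = 150,937.
New unemployment rate = 14,473 / 150,937 = 9.59%.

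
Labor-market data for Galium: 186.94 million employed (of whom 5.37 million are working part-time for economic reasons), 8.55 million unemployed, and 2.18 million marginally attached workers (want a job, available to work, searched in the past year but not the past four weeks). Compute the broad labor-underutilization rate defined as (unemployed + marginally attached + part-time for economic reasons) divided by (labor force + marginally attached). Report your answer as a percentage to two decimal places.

Labor force = 186.94 + 8.55 = 195.49 million.
Numerator = 8.55 + 2.18 + 5.37 = 16.10 million.
Denominator = 195.49 + 2.18 = 197.67 million.
Broad rate = 16.10 / 197.67 = 8.14%.

Broad underutilization rate ≈ 8.14%.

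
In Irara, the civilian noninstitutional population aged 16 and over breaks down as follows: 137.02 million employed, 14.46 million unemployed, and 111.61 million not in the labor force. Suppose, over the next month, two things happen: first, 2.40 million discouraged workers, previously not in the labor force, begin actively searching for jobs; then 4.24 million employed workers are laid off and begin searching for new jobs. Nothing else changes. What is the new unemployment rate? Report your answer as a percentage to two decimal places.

Initially, labor force = 137.02 + 14.46 = 151.48 million, so u = 14.46/151.48 = 9.55%.
After the first change, unemployed and labor force both rise by 2.40 → E = 137.02, U = 16.86, labor force = 153.88 million.
After the second change, employed falls and unemployed rises by 4.24; labor force unchanged → E = 132.78, U = 21.10, labor force = 153.88 million.
New unemployment rate = 21.10 / 153.88 = 13.71%.

New unemployment rate ≈ 13.71%.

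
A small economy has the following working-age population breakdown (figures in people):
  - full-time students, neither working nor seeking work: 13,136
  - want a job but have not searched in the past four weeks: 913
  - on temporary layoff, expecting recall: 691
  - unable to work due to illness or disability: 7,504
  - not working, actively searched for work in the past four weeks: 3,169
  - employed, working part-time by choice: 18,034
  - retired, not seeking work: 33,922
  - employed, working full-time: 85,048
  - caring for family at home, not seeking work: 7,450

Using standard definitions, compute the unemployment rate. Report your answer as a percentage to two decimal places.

Employed = 18,034 + 85,048 = 103,082.
Unemployed = 691 + 3,169 = 3,860 (jobless and actively searching, or on temporary layoff).
Labor force = 103,082 + 3,860 = 106,942.
Unemployment rate = 3,860 / 106,942 = 3.61%.

Unemployment rate ≈ 3.61%.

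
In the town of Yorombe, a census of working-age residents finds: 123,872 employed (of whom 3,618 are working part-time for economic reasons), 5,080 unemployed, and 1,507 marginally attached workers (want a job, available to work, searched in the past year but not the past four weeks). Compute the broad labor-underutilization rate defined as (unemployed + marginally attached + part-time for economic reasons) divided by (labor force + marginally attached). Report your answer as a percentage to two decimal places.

Broad underutilization rate ≈ 7.82%.

Labor force = 123,872 + 5,080 = 128,952.
Numerator = 5,080 + 1,507 + 3,618 = 10,205.
Denominator = 128,952 + 1,507 = 130,459.
Broad rate = 10,205 / 130,459 = 7.82%.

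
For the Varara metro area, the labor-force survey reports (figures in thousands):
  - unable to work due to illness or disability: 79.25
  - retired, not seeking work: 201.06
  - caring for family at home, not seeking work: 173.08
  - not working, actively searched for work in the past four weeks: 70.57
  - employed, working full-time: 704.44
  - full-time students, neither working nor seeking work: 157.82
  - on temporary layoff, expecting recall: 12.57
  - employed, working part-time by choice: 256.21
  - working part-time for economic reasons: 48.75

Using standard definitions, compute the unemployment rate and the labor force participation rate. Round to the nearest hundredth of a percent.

Unemployment rate ≈ 7.61%; labor force participation rate ≈ 64.13%.

Employed = 704.44 + 256.21 + 48.75 = 1,009.40 thousand (anyone who worked, including part-time for economic reasons, counts as employed).
Unemployed = 70.57 + 12.57 = 83.14 thousand (jobless and actively searching, or on temporary layoff).
Labor force = 1,009.40 + 83.14 = 1,092.54 thousand.
Not in labor force = 79.25 + 201.06 + 173.08 + 157.82 = 611.21 thousand (those not working and not actively searching are outside the labor force).
Civilian working-age population = 1,092.54 + 611.21 = 1,703.75 thousand.
Unemployment rate = 83.14 / 1,092.54 = 7.61%.
Labor force participation rate = 1,092.54 / 1,703.75 = 64.13%.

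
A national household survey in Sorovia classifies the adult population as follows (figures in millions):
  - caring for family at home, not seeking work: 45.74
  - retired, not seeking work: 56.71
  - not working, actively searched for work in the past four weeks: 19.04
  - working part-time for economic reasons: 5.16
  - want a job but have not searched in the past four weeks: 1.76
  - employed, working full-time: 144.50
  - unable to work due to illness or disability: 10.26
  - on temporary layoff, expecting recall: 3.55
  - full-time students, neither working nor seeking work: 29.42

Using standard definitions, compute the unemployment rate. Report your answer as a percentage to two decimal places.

Employed = 5.16 + 144.50 = 149.66 million (anyone who worked, including part-time for economic reasons, counts as employed).
Unemployed = 19.04 + 3.55 = 22.59 million (jobless and actively searching, or on temporary layoff).
Labor force = 149.66 + 22.59 = 172.25 million.
Unemployment rate = 22.59 / 172.25 = 13.11%.

Unemployment rate ≈ 13.11%.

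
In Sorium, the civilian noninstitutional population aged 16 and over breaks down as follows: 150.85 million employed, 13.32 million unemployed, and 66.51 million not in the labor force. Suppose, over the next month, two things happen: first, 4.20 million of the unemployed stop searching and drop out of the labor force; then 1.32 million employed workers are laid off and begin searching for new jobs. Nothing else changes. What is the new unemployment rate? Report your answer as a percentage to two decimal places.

New unemployment rate ≈ 6.53%.

Initially, labor force = 150.85 + 13.32 = 164.17 million, so u = 13.32/164.17 = 8.11%.
After the first change, unemployed and labor force both fall by 4.20 → E = 150.85, U = 9.12, labor force = 159.97 million.
After the second change, employed falls and unemployed rises by 1.32; labor force unchanged → E = 149.53, U = 10.44, labor force = 159.97 million.
New unemployment rate = 10.44 / 159.97 = 6.53%.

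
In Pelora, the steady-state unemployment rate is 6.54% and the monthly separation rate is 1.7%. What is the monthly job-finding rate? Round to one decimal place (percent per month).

Job-finding rate ≈ 24.3% per month.

From u* = s/(s+f): f = s·(1−u)/u.
f = 1.7 × (1 − 0.0654) / 0.0654 = 1.5888 / 0.0654 ≈ 24.3% per month.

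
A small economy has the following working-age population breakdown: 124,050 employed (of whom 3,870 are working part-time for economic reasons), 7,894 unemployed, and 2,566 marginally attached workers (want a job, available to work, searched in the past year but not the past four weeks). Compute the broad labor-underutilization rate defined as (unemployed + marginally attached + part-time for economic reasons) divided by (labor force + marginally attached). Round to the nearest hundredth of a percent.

Broad underutilization rate ≈ 10.65%.

Labor force = 124,050 + 7,894 = 131,944.
Numerator = 7,894 + 2,566 + 3,870 = 14,330.
Denominator = 131,944 + 2,566 = 134,510.
Broad rate = 14,330 / 134,510 = 10.65%.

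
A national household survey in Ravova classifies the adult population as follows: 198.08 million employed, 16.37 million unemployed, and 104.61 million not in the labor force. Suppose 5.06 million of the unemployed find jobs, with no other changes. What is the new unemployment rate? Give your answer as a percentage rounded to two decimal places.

New unemployment rate ≈ 5.27%.

Initially, labor force = 198.08 + 16.37 = 214.45 million, so u = 16.37/214.45 = 7.63%.
After the change, unemployed falls and employed rises by 5.06; labor force unchanged → E = 203.14, U = 11.31, labor force = 214.45 million.
New unemployment rate = 11.31 / 214.45 = 5.27%.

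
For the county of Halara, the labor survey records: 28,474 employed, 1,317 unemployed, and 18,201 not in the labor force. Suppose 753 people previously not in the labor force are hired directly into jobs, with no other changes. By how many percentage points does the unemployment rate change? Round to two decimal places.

The unemployment rate changes by −0.11 percentage points.

Initially, labor force = 28,474 + 1,317 = 29,791, so u = 1,317/29,791 = 4.42%.
After the change, employed and labor force both rise by 753; unemployed unchanged → E = 29,227, U = 1,317, labor force = 30,544.
New unemployment rate = 1,317 / 30,544 = 4.31%.
Change = 4.31% − 4.42% = −0.11 percentage points.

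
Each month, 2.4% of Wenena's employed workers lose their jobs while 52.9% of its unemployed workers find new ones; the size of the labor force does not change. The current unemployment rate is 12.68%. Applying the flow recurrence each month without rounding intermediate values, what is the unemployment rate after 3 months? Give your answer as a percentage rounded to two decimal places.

With a fixed labor force, u_{t+1} = u_t + s·(1−u_t) − f·u_t = u_t·(1−s−f) + s.
Here 1−s−f = 0.447 and s = 0.024.
u_1 = 0.126800 × 0.447 + 0.024 = 0.080680.
u_2 = 0.080680 × 0.447 + 0.024 = 0.060064.
u_3 = 0.060064 × 0.447 + 0.024 = 0.050849.

Unemployment rate after three months ≈ 5.08%.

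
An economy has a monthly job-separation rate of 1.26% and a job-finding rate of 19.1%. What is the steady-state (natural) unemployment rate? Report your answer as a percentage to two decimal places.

At steady state the flows balance: s·E = f·U, so U/(E+U) = s/(s+f).
u* = 1.26 / (1.26 + 19.1) = 1.26 / 20.36 = 6.19%.

Steady-state unemployment rate ≈ 6.19%.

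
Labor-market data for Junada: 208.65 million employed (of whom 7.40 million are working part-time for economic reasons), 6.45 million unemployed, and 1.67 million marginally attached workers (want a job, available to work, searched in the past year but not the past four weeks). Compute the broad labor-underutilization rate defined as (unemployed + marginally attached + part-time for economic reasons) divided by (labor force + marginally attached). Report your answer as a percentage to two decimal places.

Labor force = 208.65 + 6.45 = 215.10 million.
Numerator = 6.45 + 1.67 + 7.40 = 15.52 million.
Denominator = 215.10 + 1.67 = 216.77 million.
Broad rate = 15.52 / 216.77 = 7.16%.

Broad underutilization rate ≈ 7.16%.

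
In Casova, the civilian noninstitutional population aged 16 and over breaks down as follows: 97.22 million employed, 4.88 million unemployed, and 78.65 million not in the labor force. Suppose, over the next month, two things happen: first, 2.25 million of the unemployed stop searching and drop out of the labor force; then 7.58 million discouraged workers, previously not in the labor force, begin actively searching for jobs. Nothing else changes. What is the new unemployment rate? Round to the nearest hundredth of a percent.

New unemployment rate ≈ 9.50%.

Initially, labor force = 97.22 + 4.88 = 102.10 million, so u = 4.88/102.10 = 4.78%.
After the first change, unemployed and labor force both fall by 2.25 → E = 97.22, U = 2.63, labor force = 99.85 million.
After the second change, unemployed and labor force both rise by 7.58 → E = 97.22, U = 10.21, labor force = 107.43 million.
New unemployment rate = 10.21 / 107.43 = 9.50%.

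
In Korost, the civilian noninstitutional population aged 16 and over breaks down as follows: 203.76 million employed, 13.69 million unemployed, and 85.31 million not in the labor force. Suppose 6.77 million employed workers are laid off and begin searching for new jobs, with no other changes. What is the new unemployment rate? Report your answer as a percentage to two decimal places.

New unemployment rate ≈ 9.41%.

Initially, labor force = 203.76 + 13.69 = 217.45 million, so u = 13.69/217.45 = 6.30%.
After the change, employed falls and unemployed rises by 6.77; labor force unchanged → E = 196.99, U = 20.46, labor force = 217.45 million.
New unemployment rate = 20.46 / 217.45 = 9.41%.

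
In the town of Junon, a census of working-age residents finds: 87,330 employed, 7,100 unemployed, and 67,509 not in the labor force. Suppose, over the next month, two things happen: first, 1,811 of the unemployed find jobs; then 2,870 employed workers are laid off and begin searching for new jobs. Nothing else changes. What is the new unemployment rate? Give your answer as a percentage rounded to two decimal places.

Initially, labor force = 87,330 + 7,100 = 94,430, so u = 7,100/94,430 = 7.52%.
After the first change, unemployed falls and employed rises by 1,811; labor force unchanged → E = 89,141, U = 5,289, labor force = 94,430.
After the second change, employed falls and unemployed rises by 2,870; labor force unchanged → E = 86,271, U = 8,159, labor force = 94,430.
New unemployment rate = 8,159 / 94,430 = 8.64%.

New unemployment rate ≈ 8.64%.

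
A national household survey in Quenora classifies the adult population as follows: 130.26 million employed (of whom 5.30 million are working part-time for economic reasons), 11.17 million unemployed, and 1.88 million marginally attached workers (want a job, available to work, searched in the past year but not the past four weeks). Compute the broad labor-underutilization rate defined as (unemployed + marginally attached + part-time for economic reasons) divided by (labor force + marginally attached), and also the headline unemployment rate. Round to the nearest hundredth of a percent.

Labor force = 130.26 + 11.17 = 141.43 million.
Numerator = 11.17 + 1.88 + 5.30 = 18.35 million.
Denominator = 141.43 + 1.88 = 143.31 million.
Broad rate = 18.35 / 143.31 = 12.80%.
Headline unemployment rate = 11.17 / 141.43 = 7.90%.

Broad underutilization rate ≈ 12.80%; headline unemployment rate ≈ 7.90%.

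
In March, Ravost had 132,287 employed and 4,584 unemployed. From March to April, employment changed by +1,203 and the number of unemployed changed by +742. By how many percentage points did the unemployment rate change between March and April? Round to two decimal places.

March: labor force = 132,287 + 4,584 = 136,871; u = 4,584/136,871 = 3.35%.
April: labor force = 133,490 + 5,326 = 138,816; u = 5,326/138,816 = 3.84%.
Change = 3.84% − 3.35% = +0.49 pp.

The unemployment rate changed by +0.49 percentage points.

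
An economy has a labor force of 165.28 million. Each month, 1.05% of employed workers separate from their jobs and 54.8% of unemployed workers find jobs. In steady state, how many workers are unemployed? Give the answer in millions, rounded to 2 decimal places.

Steady-state unemployment rate u* = s/(s+f) = 1.05/(1.05+54.8) = 0.018800.
Unemployed = u* × labor force = 0.018800 × 165.28 ≈ 3.11 million.

About 3.11 million are unemployed in steady state.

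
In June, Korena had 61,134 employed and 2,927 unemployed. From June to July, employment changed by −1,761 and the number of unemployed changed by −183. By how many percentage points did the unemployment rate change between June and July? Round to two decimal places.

June: labor force = 61,134 + 2,927 = 64,061; u = 2,927/64,061 = 4.57%.
July: labor force = 59,373 + 2,744 = 62,117; u = 2,744/62,117 = 4.42%.
Change = 4.42% − 4.57% = −0.15 pp.

The unemployment rate changed by −0.15 percentage points.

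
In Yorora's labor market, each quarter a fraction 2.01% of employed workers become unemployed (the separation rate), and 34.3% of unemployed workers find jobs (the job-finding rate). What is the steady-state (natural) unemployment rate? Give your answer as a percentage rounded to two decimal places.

Steady-state unemployment rate ≈ 5.54%.

At steady state the flows balance: s·E = f·U, so U/(E+U) = s/(s+f).
u* = 2.01 / (2.01 + 34.3) = 2.01 / 36.31 = 5.54%.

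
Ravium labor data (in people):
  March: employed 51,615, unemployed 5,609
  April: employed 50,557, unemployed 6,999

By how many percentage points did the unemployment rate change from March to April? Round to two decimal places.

March: labor force = 51,615 + 5,609 = 57,224; u = 5,609/57,224 = 9.80%.
April: labor force = 50,557 + 6,999 = 57,556; u = 6,999/57,556 = 12.16%.
Change = 12.16% − 9.80% = +2.36 pp.

The unemployment rate changed by +2.36 percentage points.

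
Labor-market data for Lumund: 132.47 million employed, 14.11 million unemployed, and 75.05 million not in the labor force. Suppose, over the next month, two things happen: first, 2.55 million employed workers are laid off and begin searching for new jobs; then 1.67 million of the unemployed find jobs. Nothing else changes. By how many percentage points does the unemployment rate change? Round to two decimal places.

The unemployment rate changes by +0.60 percentage points.

Initially, labor force = 132.47 + 14.11 = 146.58 million, so u = 14.11/146.58 = 9.63%.
After the first change, employed falls and unemployed rises by 2.55; labor force unchanged → E = 129.92, U = 16.66, labor force = 146.58 million.
After the second change, unemployed falls and employed rises by 1.67; labor force unchanged → E = 131.59, U = 14.99, labor force = 146.58 million.
New unemployment rate = 14.99 / 146.58 = 10.23%.
Change = 10.23% − 9.63% = +0.60 percentage points.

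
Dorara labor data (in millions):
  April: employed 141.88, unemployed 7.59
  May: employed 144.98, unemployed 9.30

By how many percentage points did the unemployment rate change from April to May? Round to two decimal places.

The unemployment rate changed by +0.95 percentage points.

April: labor force = 141.88 + 7.59 = 149.47; u = 7.59/149.47 = 5.08%.
May: labor force = 144.98 + 9.30 = 154.28; u = 9.30/154.28 = 6.03%.
Change = 6.03% − 5.08% = +0.95 pp.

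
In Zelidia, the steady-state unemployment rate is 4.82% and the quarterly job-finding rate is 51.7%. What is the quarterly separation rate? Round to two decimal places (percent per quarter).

Separation rate ≈ 2.62% per quarter.

From u* = s/(s+f): s = u·f/(1−u).
s = 0.0482 × 51.7 / (1 − 0.0482) = 2.4919 / 0.9518 ≈ 2.62% per quarter.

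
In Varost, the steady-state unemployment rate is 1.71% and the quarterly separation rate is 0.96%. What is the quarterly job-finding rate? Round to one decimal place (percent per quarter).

From u* = s/(s+f): f = s·(1−u)/u.
f = 0.96 × (1 − 0.0171) / 0.0171 = 0.9436 / 0.0171 ≈ 55.2% per quarter.

Job-finding rate ≈ 55.2% per quarter.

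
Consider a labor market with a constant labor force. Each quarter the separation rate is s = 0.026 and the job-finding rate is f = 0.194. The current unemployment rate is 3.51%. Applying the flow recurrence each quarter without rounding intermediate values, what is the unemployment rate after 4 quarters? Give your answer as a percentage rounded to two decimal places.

With a fixed labor force, u_{t+1} = u_t + s·(1−u_t) − f·u_t = u_t·(1−s−f) + s.
Here 1−s−f = 0.780 and s = 0.026.
u_1 = 0.035100 × 0.780 + 0.026 = 0.053378.
u_2 = 0.053378 × 0.780 + 0.026 = 0.067635.
u_3 = 0.067635 × 0.780 + 0.026 = 0.078755.
u_4 = 0.078755 × 0.780 + 0.026 = 0.087429.

Unemployment rate after four quarters ≈ 8.74%.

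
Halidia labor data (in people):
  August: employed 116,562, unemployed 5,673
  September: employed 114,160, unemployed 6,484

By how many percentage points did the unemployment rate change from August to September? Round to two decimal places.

August: labor force = 116,562 + 5,673 = 122,235; u = 5,673/122,235 = 4.64%.
September: labor force = 114,160 + 6,484 = 120,644; u = 6,484/120,644 = 5.37%.
Change = 5.37% − 4.64% = +0.73 pp.

The unemployment rate changed by +0.73 percentage points.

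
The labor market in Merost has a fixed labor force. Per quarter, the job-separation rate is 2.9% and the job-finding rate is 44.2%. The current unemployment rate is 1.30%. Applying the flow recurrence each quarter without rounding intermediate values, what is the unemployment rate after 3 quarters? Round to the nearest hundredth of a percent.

With a fixed labor force, u_{t+1} = u_t + s·(1−u_t) − f·u_t = u_t·(1−s−f) + s.
Here 1−s−f = 0.529 and s = 0.029.
u_1 = 0.013000 × 0.529 + 0.029 = 0.035877.
u_2 = 0.035877 × 0.529 + 0.029 = 0.047979.
u_3 = 0.047979 × 0.529 + 0.029 = 0.054381.

Unemployment rate after three quarters ≈ 5.44%.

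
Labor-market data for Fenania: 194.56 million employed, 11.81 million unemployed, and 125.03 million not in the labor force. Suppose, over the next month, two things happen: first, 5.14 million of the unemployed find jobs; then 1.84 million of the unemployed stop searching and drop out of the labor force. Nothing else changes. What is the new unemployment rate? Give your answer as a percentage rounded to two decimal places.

New unemployment rate ≈ 2.36%.

Initially, labor force = 194.56 + 11.81 = 206.37 million, so u = 11.81/206.37 = 5.72%.
After the first change, unemployed falls and employed rises by 5.14; labor force unchanged → E = 199.70, U = 6.67, labor force = 206.37 million.
After the second change, unemployed and labor force both fall by 1.84 → E = 199.70, U = 4.83, labor force = 204.53 million.
New unemployment rate = 4.83 / 204.53 = 2.36%.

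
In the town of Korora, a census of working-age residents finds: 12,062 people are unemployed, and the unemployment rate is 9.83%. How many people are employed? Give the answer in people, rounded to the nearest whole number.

About 110,644 are employed.

Labor force = U / u = 12,062 / 0.0983 ≈ 122,706.
Employed = labor force − unemployed = 122,706 − 12,062 = 110,644.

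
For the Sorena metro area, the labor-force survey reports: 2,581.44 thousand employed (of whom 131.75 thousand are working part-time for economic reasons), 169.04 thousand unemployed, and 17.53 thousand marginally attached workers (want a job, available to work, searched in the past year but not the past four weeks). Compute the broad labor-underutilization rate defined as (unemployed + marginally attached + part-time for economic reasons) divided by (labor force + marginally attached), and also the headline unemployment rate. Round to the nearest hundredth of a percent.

Labor force = 2,581.44 + 169.04 = 2,750.48 thousand.
Numerator = 169.04 + 17.53 + 131.75 = 318.32 thousand.
Denominator = 2,750.48 + 17.53 = 2,768.01 thousand.
Broad rate = 318.32 / 2,768.01 = 11.50%.
Headline unemployment rate = 169.04 / 2,750.48 = 6.15%.

Broad underutilization rate ≈ 11.50%; headline unemployment rate ≈ 6.15%.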